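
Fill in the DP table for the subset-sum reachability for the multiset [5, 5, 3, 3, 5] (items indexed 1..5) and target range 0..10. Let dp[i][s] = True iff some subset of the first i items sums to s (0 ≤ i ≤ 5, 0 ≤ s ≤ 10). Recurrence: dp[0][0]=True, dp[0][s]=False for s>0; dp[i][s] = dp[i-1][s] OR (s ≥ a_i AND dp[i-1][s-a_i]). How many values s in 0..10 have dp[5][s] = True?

i\s   0   1   2   3   4   5   6   7   8   9  10
  0   T   F   F   F   F   F   F   F   F   F   F
  1   T   F   F   F   F   T   F   F   F   F   F
  2   T   F   F   F   F   T   F   F   F   F   T
  3   T   F   F   T   F   T   F   F   T   F   T
  4   T   F   F   T   F   T   T   F   T   F   T
  5   T   F   F   T   F   T   T   F   T   F   T

6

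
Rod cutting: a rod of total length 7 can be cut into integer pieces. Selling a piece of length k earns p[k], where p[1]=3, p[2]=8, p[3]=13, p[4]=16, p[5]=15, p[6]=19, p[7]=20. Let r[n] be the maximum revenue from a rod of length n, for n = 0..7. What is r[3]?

   n    0    1    2    3    4    5    6    7
r[n]    0    3    8   13   16   21   26   29

13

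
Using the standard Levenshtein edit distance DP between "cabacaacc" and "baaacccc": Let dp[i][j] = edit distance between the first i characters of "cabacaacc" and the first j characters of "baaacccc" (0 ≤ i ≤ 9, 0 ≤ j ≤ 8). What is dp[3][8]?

   ''  b  a  a  a  c  c  c  c
''  0  1  2  3  4  5  6  7  8
 c  1  1  2  3  4  4  5  6  7
 a  2  2  1  2  3  4  5  6  7
 b  3  2  2  2  3  4  5  6  7
 a  4  3  2  2  2  3  4  5  6
 c  5  4  3  3  3  2  3  4  5
 a  6  5  4  3  3  3  3  4  5
 a  7  6  5  4  3  4  4  4  5
 c  8  7  6  5  4  3  4  4  4
 c  9  8  7  6  5  4  3  4  4

7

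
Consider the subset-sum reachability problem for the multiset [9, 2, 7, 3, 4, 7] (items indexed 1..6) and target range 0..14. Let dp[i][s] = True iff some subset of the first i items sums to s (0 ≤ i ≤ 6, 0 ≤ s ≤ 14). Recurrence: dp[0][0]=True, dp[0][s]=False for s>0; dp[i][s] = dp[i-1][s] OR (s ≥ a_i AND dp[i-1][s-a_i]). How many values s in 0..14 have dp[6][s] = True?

13

i\s   0   1   2   3   4   5   6   7   8   9  10  11  12  13  14
  0   T   F   F   F   F   F   F   F   F   F   F   F   F   F   F
  1   T   F   F   F   F   F   F   F   F   T   F   F   F   F   F
  2   T   F   T   F   F   F   F   F   F   T   F   T   F   F   F
  3   T   F   T   F   F   F   F   T   F   T   F   T   F   F   F
  4   T   F   T   T   F   T   F   T   F   T   T   T   T   F   T
  5   T   F   T   T   T   T   T   T   F   T   T   T   T   T   T
  6   T   F   T   T   T   T   T   T   F   T   T   T   T   T   T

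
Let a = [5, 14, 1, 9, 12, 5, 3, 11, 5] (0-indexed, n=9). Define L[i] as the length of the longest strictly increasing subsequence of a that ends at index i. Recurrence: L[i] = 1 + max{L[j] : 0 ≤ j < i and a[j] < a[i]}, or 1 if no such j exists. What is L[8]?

3

   i    0    1    2    3    4    5    6    7    8
a[i]    5   14    1    9   12    5    3   11    5
L[i]    1    2    1    2    3    2    2    3    3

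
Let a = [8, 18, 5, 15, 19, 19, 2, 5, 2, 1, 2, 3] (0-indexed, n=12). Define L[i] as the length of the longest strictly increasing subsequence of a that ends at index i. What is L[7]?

2

   i    0    1    2    3    4    5    6    7    8    9   10   11
a[i]    8   18    5   15   19   19    2    5    2    1    2    3
L[i]    1    2    1    2    3    3    1    2    1    1    2    3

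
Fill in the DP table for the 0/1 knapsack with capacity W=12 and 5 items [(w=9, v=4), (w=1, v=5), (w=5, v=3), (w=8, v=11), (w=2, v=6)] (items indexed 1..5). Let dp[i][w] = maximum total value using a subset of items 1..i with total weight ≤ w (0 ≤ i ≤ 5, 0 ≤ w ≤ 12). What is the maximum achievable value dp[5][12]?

22

i\w   0   1   2   3   4   5   6   7   8   9  10  11  12
  0   0   0   0   0   0   0   0   0   0   0   0   0   0
  1   0   0   0   0   0   0   0   0   0   4   4   4   4
  2   0   5   5   5   5   5   5   5   5   5   9   9   9
  3   0   5   5   5   5   5   8   8   8   8   9   9   9
  4   0   5   5   5   5   5   8   8  11  16  16  16  16
  5   0   5   6  11  11  11  11  11  14  16  17  22  22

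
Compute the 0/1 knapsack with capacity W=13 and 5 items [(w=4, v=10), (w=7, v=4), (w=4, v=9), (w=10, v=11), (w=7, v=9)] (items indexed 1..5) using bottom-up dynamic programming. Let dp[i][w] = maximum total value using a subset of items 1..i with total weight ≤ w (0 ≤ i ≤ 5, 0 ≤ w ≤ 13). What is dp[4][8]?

i\w   0   1   2   3   4   5   6   7   8   9  10  11  12  13
  0   0   0   0   0   0   0   0   0   0   0   0   0   0   0
  1   0   0   0   0  10  10  10  10  10  10  10  10  10  10
  2   0   0   0   0  10  10  10  10  10  10  10  14  14  14
  3   0   0   0   0  10  10  10  10  19  19  19  19  19  19
  4   0   0   0   0  10  10  10  10  19  19  19  19  19  19
  5   0   0   0   0  10  10  10  10  19  19  19  19  19  19

19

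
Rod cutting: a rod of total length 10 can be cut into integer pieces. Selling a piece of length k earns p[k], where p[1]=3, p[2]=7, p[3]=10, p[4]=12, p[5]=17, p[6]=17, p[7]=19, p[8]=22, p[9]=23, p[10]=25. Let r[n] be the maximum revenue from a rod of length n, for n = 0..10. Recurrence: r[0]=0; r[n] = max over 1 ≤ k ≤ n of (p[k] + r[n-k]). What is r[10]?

   n    0    1    2    3    4    5    6    7    8    9   10
r[n]    0    3    7   10   14   17   21   24   28   31   35

35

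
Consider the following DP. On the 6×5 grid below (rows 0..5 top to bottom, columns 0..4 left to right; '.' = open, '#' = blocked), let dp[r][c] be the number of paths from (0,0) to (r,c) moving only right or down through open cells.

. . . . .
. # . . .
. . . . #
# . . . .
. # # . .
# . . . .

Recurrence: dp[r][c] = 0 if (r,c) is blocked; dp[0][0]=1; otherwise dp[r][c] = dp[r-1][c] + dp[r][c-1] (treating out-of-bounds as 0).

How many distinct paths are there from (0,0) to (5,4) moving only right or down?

r\c   0   1   2   3   4
  0   1   1   1   1   1
  1   1   0   1   2   3
  2   1   1   2   4   0
  3   0   1   3   7   7
  4   0   0   0   7  14
  5   0   0   0   7  21

21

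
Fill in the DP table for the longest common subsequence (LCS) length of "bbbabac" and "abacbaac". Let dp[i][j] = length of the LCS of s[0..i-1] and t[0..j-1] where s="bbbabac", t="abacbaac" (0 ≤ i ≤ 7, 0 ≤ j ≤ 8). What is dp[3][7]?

   ''  a  b  a  c  b  a  a  c
''  0  0  0  0  0  0  0  0  0
 b  0  0  1  1  1  1  1  1  1
 b  0  0  1  1  1  2  2  2  2
 b  0  0  1  1  1  2  2  2  2
 a  0  1  1  2  2  2  3  3  3
 b  0  1  2  2  2  3  3  3  3
 a  0  1  2  3  3  3  4  4  4
 c  0  1  2  3  4  4  4  4  5

2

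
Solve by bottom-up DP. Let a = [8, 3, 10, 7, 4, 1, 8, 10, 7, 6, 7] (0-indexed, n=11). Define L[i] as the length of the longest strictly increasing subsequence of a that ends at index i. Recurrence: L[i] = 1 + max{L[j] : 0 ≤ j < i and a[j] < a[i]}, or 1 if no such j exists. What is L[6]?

3

   i    0    1    2    3    4    5    6    7    8    9   10
a[i]    8    3   10    7    4    1    8   10    7    6    7
L[i]    1    1    2    2    2    1    3    4    3    3    4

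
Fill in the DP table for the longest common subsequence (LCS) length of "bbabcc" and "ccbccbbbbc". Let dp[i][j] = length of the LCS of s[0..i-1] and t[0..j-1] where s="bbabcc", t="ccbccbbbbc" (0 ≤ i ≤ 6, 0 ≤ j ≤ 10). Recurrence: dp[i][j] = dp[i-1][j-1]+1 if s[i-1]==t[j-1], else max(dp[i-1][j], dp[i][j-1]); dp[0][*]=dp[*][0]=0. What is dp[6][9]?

   ''  c  c  b  c  c  b  b  b  b  c
''  0  0  0  0  0  0  0  0  0  0  0
 b  0  0  0  1  1  1  1  1  1  1  1
 b  0  0  0  1  1  1  2  2  2  2  2
 a  0  0  0  1  1  1  2  2  2  2  2
 b  0  0  0  1  1  1  2  3  3  3  3
 c  0  1  1  1  2  2  2  3  3  3  4
 c  0  1  2  2  2  3  3  3  3  3  4

3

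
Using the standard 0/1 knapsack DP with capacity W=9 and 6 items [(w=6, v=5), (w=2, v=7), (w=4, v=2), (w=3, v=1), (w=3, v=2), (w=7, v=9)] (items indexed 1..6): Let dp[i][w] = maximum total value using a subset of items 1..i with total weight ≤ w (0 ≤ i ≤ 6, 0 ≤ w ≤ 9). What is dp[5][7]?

i\w   0   1   2   3   4   5   6   7   8   9
  0   0   0   0   0   0   0   0   0   0   0
  1   0   0   0   0   0   0   5   5   5   5
  2   0   0   7   7   7   7   7   7  12  12
  3   0   0   7   7   7   7   9   9  12  12
  4   0   0   7   7   7   8   9   9  12  12
  5   0   0   7   7   7   9   9   9  12  12
  6   0   0   7   7   7   9   9   9  12  16

9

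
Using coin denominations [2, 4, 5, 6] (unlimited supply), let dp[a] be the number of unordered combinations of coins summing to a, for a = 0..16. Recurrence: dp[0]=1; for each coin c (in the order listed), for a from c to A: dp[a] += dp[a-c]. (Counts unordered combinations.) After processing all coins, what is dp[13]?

4

after  coin     0     1     2     3     4     5     6     7     8     9    10    11    12    13    14    15    16
          2     1     0     1     0     1     0     1     0     1     0     1     0     1     0     1     0     1
          4     1     0     1     0     2     0     2     0     3     0     3     0     4     0     4     0     5
          5     1     0     1     0     2     1     2     1     3     2     4     2     5     3     6     4     7
          6     1     0     1     0     2     1     3     1     4     2     6     3     8     4    10     6    13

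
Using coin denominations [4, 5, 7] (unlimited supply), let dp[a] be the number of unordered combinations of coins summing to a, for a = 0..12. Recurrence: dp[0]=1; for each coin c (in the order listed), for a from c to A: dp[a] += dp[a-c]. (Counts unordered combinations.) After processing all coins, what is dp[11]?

after  coin     0     1     2     3     4     5     6     7     8     9    10    11    12
          4     1     0     0     0     1     0     0     0     1     0     0     0     1
          5     1     0     0     0     1     1     0     0     1     1     1     0     1
          7     1     0     0     0     1     1     0     1     1     1     1     1     2

1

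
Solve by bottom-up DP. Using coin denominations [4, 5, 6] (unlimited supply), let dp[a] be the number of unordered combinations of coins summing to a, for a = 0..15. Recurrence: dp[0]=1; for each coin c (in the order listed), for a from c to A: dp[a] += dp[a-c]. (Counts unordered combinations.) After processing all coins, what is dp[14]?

2

after  coin     0     1     2     3     4     5     6     7     8     9    10    11    12    13    14    15
          4     1     0     0     0     1     0     0     0     1     0     0     0     1     0     0     0
          5     1     0     0     0     1     1     0     0     1     1     1     0     1     1     1     1
          6     1     0     0     0     1     1     1     0     1     1     2     1     2     1     2     2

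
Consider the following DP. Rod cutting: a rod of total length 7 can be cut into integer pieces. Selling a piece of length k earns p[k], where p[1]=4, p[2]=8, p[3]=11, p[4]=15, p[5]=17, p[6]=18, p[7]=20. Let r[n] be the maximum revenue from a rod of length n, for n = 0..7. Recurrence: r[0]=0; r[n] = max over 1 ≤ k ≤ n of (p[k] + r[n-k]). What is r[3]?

   n    0    1    2    3    4    5    6    7
r[n]    0    4    8   12   16   20   24   28

12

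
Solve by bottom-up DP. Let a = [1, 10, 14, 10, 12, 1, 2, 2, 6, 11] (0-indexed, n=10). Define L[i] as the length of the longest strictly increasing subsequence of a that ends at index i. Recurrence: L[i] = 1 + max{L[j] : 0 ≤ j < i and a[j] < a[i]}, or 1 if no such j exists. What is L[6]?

   i    0    1    2    3    4    5    6    7    8    9
a[i]    1   10   14   10   12    1    2    2    6   11
L[i]    1    2    3    2    3    1    2    2    3    4

2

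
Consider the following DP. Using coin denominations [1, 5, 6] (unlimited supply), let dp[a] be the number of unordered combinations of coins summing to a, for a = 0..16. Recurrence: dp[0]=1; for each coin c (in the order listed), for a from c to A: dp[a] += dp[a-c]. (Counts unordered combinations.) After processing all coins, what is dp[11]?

after  coin     0     1     2     3     4     5     6     7     8     9    10    11    12    13    14    15    16
          1     1     1     1     1     1     1     1     1     1     1     1     1     1     1     1     1     1
          5     1     1     1     1     1     2     2     2     2     2     3     3     3     3     3     4     4
          6     1     1     1     1     1     2     3     3     3     3     4     5     6     6     6     7     8

5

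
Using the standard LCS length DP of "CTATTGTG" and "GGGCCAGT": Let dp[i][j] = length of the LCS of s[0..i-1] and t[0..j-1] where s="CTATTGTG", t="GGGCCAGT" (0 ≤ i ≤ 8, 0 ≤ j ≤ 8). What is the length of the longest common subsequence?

   ''  G  G  G  C  C  A  G  T
''  0  0  0  0  0  0  0  0  0
 C  0  0  0  0  1  1  1  1  1
 T  0  0  0  0  1  1  1  1  2
 A  0  0  0  0  1  1  2  2  2
 T  0  0  0  0  1  1  2  2  3
 T  0  0  0  0  1  1  2  2  3
 G  0  1  1  1  1  1  2  3  3
 T  0  1  1  1  1  1  2  3  4
 G  0  1  2  2  2  2  2  3  4

4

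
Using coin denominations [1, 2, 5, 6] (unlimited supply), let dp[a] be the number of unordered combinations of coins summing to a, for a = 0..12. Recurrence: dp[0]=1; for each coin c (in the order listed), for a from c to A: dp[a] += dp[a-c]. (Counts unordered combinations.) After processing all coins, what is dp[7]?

7

after  coin     0     1     2     3     4     5     6     7     8     9    10    11    12
          1     1     1     1     1     1     1     1     1     1     1     1     1     1
          2     1     1     2     2     3     3     4     4     5     5     6     6     7
          5     1     1     2     2     3     4     5     6     7     8    10    11    13
          6     1     1     2     2     3     4     6     7     9    10    13    15    19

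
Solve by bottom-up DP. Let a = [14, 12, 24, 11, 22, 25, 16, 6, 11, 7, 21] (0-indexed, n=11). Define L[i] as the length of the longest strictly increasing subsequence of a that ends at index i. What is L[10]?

3

   i    0    1    2    3    4    5    6    7    8    9   10
a[i]   14   12   24   11   22   25   16    6   11    7   21
L[i]    1    1    2    1    2    3    2    1    2    2    3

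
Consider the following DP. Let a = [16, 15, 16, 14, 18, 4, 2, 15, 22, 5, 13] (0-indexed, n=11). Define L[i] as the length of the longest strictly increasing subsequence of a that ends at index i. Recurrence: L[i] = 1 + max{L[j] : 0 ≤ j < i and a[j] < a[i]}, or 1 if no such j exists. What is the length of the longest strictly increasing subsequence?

4

   i    0    1    2    3    4    5    6    7    8    9   10
a[i]   16   15   16   14   18    4    2   15   22    5   13
L[i]    1    1    2    1    3    1    1    2    4    2    3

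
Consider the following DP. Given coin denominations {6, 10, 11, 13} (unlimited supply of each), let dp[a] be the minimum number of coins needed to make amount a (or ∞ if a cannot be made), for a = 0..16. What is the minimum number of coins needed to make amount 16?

2

 a  0  1  2  3  4  5  6  7  8  9 10 11 12 13 14 15 16
dp  0  -  -  -  -  -  1  -  -  -  1  1  2  1  -  -  2
(- denotes ∞ / unreachable)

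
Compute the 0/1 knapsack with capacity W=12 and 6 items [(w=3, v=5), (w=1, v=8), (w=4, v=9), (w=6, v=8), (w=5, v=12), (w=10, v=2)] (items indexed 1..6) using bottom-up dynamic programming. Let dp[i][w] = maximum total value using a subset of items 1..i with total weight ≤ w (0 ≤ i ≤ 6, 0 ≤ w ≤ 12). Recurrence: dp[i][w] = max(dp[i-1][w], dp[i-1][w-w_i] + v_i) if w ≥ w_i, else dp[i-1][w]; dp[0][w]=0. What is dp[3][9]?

i\w   0   1   2   3   4   5   6   7   8   9  10  11  12
  0   0   0   0   0   0   0   0   0   0   0   0   0   0
  1   0   0   0   5   5   5   5   5   5   5   5   5   5
  2   0   8   8   8  13  13  13  13  13  13  13  13  13
  3   0   8   8   8  13  17  17  17  22  22  22  22  22
  4   0   8   8   8  13  17  17  17  22  22  22  25  25
  5   0   8   8   8  13  17  20  20  22  25  29  29  29
  6   0   8   8   8  13  17  20  20  22  25  29  29  29

22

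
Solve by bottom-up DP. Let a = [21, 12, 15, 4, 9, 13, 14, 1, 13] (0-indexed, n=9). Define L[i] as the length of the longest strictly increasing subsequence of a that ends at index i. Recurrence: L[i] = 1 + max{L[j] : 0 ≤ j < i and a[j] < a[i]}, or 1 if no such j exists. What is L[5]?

3

   i    0    1    2    3    4    5    6    7    8
a[i]   21   12   15    4    9   13   14    1   13
L[i]    1    1    2    1    2    3    4    1    3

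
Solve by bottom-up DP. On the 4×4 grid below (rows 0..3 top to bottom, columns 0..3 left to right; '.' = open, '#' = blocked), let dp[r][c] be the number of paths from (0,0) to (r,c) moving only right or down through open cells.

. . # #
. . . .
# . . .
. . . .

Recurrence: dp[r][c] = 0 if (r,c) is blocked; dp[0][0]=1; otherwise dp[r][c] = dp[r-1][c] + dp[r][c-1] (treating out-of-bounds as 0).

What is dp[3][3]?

r\c   0   1   2   3
  0   1   1   0   0
  1   1   2   2   2
  2   0   2   4   6
  3   0   2   6  12

12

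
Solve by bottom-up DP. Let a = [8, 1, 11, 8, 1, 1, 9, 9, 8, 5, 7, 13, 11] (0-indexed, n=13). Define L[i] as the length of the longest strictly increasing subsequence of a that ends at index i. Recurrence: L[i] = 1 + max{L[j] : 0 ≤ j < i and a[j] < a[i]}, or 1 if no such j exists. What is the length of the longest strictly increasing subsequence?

   i    0    1    2    3    4    5    6    7    8    9   10   11   12
a[i]    8    1   11    8    1    1    9    9    8    5    7   13   11
L[i]    1    1    2    2    1    1    3    3    2    2    3    4    4

4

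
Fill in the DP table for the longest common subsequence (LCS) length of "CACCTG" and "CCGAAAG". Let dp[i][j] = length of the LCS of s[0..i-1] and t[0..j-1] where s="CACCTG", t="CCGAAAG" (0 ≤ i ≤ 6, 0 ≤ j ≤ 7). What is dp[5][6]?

2

   ''  C  C  G  A  A  A  G
''  0  0  0  0  0  0  0  0
 C  0  1  1  1  1  1  1  1
 A  0  1  1  1  2  2  2  2
 C  0  1  2  2  2  2  2  2
 C  0  1  2  2  2  2  2  2
 T  0  1  2  2  2  2  2  2
 G  0  1  2  3  3  3  3  3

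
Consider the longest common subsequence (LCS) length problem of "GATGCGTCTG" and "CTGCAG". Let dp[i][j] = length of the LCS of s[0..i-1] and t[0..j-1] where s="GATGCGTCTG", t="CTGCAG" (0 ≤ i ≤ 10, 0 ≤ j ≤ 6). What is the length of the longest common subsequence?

4

   ''  C  T  G  C  A  G
''  0  0  0  0  0  0  0
 G  0  0  0  1  1  1  1
 A  0  0  0  1  1  2  2
 T  0  0  1  1  1  2  2
 G  0  0  1  2  2  2  3
 C  0  1  1  2  3  3  3
 G  0  1  1  2  3  3  4
 T  0  1  2  2  3  3  4
 C  0  1  2  2  3  3  4
 T  0  1  2  2  3  3  4
 G  0  1  2  3  3  3  4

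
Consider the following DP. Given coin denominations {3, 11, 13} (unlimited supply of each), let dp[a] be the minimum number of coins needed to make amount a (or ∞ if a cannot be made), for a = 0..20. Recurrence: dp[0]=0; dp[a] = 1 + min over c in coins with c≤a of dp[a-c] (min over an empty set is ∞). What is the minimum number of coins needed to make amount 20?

 a  0  1  2  3  4  5  6  7  8  9 10 11 12 13 14 15 16 17 18 19 20
dp  0  -  -  1  -  -  2  -  -  3  -  1  4  1  2  5  2  3  6  3  4
(- denotes ∞ / unreachable)

4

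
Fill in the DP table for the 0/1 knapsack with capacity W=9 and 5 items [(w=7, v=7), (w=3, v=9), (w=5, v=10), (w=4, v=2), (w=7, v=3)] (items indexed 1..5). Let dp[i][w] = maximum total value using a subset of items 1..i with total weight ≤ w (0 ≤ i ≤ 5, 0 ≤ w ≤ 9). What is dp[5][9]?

i\w   0   1   2   3   4   5   6   7   8   9
  0   0   0   0   0   0   0   0   0   0   0
  1   0   0   0   0   0   0   0   7   7   7
  2   0   0   0   9   9   9   9   9   9   9
  3   0   0   0   9   9  10  10  10  19  19
  4   0   0   0   9   9  10  10  11  19  19
  5   0   0   0   9   9  10  10  11  19  19

19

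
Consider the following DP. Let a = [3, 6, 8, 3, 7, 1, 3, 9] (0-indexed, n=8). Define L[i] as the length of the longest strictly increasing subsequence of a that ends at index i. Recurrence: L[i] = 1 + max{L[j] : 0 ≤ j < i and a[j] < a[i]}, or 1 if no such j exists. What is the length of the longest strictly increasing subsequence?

   i    0    1    2    3    4    5    6    7
a[i]    3    6    8    3    7    1    3    9
L[i]    1    2    3    1    3    1    2    4

4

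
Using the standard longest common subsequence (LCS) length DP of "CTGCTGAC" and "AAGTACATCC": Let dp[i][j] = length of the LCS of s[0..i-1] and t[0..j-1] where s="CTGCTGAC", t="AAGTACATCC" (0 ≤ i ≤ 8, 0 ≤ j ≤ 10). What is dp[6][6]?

2

   ''  A  A  G  T  A  C  A  T  C  C
''  0  0  0  0  0  0  0  0  0  0  0
 C  0  0  0  0  0  0  1  1  1  1  1
 T  0  0  0  0  1  1  1  1  2  2  2
 G  0  0  0  1  1  1  1  1  2  2  2
 C  0  0  0  1  1  1  2  2  2  3  3
 T  0  0  0  1  2  2  2  2  3  3  3
 G  0  0  0  1  2  2  2  2  3  3  3
 A  0  1  1  1  2  3  3  3  3  3  3
 C  0  1  1  1  2  3  4  4  4  4  4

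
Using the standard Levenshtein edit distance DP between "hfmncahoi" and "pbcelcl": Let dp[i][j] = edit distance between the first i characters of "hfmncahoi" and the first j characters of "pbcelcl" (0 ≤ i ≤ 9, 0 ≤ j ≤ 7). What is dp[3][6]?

   ''  p  b  c  e  l  c  l
''  0  1  2  3  4  5  6  7
 h  1  1  2  3  4  5  6  7
 f  2  2  2  3  4  5  6  7
 m  3  3  3  3  4  5  6  7
 n  4  4  4  4  4  5  6  7
 c  5  5  5  4  5  5  5  6
 a  6  6  6  5  5  6  6  6
 h  7  7  7  6  6  6  7  7
 o  8  8  8  7  7  7  7  8
 i  9  9  9  8  8  8  8  8

6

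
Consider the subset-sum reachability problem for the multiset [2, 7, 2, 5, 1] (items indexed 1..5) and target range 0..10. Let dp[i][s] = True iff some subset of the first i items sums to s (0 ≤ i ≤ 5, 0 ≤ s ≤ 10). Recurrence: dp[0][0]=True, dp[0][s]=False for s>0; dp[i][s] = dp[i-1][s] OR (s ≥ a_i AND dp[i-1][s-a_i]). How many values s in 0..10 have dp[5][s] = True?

11

i\s   0   1   2   3   4   5   6   7   8   9  10
  0   T   F   F   F   F   F   F   F   F   F   F
  1   T   F   T   F   F   F   F   F   F   F   F
  2   T   F   T   F   F   F   F   T   F   T   F
  3   T   F   T   F   T   F   F   T   F   T   F
  4   T   F   T   F   T   T   F   T   F   T   F
  5   T   T   T   T   T   T   T   T   T   T   T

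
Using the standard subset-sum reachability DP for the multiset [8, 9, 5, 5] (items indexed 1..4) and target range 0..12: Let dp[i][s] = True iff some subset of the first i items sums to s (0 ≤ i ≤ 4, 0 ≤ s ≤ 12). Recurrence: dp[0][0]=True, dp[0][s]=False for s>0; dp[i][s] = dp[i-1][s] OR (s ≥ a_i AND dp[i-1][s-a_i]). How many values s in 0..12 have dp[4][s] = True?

i\s   0   1   2   3   4   5   6   7   8   9  10  11  12
  0   T   F   F   F   F   F   F   F   F   F   F   F   F
  1   T   F   F   F   F   F   F   F   T   F   F   F   F
  2   T   F   F   F   F   F   F   F   T   T   F   F   F
  3   T   F   F   F   F   T   F   F   T   T   F   F   F
  4   T   F   F   F   F   T   F   F   T   T   T   F   F

5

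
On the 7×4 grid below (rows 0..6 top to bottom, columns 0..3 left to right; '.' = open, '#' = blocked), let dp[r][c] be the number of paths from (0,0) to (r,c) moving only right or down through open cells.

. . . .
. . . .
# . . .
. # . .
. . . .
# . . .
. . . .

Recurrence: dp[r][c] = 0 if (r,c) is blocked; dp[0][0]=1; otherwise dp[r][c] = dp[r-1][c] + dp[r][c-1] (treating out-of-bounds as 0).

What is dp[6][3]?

29

r\c   0   1   2   3
  0   1   1   1   1
  1   1   2   3   4
  2   0   2   5   9
  3   0   0   5  14
  4   0   0   5  19
  5   0   0   5  24
  6   0   0   5  29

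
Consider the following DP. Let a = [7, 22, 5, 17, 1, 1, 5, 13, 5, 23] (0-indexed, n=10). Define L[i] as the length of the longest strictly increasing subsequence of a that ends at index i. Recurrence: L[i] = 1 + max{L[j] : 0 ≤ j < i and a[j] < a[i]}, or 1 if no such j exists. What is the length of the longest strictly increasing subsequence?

4

   i    0    1    2    3    4    5    6    7    8    9
a[i]    7   22    5   17    1    1    5   13    5   23
L[i]    1    2    1    2    1    1    2    3    2    4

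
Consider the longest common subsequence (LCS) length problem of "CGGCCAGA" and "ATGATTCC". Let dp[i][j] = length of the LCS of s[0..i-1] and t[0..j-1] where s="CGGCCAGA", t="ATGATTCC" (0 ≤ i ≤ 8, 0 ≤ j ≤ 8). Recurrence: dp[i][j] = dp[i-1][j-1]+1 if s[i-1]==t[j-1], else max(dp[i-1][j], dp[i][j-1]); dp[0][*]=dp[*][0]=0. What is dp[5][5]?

1

   ''  A  T  G  A  T  T  C  C
''  0  0  0  0  0  0  0  0  0
 C  0  0  0  0  0  0  0  1  1
 G  0  0  0  1  1  1  1  1  1
 G  0  0  0  1  1  1  1  1  1
 C  0  0  0  1  1  1  1  2  2
 C  0  0  0  1  1  1  1  2  3
 A  0  1  1  1  2  2  2  2  3
 G  0  1  1  2  2  2  2  2  3
 A  0  1  1  2  3  3  3  3  3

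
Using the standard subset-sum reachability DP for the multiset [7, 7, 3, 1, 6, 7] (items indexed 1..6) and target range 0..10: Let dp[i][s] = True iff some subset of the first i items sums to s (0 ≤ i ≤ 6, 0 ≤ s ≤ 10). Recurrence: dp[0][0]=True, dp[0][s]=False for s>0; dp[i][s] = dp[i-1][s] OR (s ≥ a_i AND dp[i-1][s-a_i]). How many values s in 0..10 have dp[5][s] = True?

i\s   0   1   2   3   4   5   6   7   8   9  10
  0   T   F   F   F   F   F   F   F   F   F   F
  1   T   F   F   F   F   F   F   T   F   F   F
  2   T   F   F   F   F   F   F   T   F   F   F
  3   T   F   F   T   F   F   F   T   F   F   T
  4   T   T   F   T   T   F   F   T   T   F   T
  5   T   T   F   T   T   F   T   T   T   T   T
  6   T   T   F   T   T   F   T   T   T   T   T

9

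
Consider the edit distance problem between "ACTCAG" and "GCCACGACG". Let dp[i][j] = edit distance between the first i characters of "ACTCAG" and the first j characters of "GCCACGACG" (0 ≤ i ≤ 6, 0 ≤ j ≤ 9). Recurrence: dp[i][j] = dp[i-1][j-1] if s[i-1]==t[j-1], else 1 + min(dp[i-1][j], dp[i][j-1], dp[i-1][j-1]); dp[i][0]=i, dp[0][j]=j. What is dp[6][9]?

   ''  G  C  C  A  C  G  A  C  G
''  0  1  2  3  4  5  6  7  8  9
 A  1  1  2  3  3  4  5  6  7  8
 C  2  2  1  2  3  3  4  5  6  7
 T  3  3  2  2  3  4  4  5  6  7
 C  4  4  3  2  3  3  4  5  5  6
 A  5  5  4  3  2  3  4  4  5  6
 G  6  5  5  4  3  3  3  4  5  5

5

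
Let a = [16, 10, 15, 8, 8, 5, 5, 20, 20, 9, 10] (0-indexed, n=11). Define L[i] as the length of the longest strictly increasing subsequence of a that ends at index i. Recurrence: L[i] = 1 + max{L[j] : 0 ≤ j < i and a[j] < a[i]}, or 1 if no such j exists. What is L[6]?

   i    0    1    2    3    4    5    6    7    8    9   10
a[i]   16   10   15    8    8    5    5   20   20    9   10
L[i]    1    1    2    1    1    1    1    3    3    2    3

1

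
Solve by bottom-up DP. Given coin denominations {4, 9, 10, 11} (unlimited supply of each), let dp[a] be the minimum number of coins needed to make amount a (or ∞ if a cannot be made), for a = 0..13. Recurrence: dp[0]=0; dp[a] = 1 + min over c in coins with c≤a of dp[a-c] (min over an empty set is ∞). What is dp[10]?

 a  0  1  2  3  4  5  6  7  8  9 10 11 12 13
dp  0  -  -  -  1  -  -  -  2  1  1  1  3  2
(- denotes ∞ / unreachable)

1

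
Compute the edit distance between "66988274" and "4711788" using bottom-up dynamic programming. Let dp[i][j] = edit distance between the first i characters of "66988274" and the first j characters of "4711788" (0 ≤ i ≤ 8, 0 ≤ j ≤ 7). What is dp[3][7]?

   ''  4  7  1  1  7  8  8
''  0  1  2  3  4  5  6  7
 6  1  1  2  3  4  5  6  7
 6  2  2  2  3  4  5  6  7
 9  3  3  3  3  4  5  6  7
 8  4  4  4  4  4  5  5  6
 8  5  5  5  5  5  5  5  5
 2  6  6  6  6  6  6  6  6
 7  7  7  6  7  7  6  7  7
 4  8  7  7  7  8  7  7  8

7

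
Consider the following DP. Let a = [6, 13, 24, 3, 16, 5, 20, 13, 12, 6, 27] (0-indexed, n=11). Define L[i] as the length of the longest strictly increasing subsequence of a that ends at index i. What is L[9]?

   i    0    1    2    3    4    5    6    7    8    9   10
a[i]    6   13   24    3   16    5   20   13   12    6   27
L[i]    1    2    3    1    3    2    4    3    3    3    5

3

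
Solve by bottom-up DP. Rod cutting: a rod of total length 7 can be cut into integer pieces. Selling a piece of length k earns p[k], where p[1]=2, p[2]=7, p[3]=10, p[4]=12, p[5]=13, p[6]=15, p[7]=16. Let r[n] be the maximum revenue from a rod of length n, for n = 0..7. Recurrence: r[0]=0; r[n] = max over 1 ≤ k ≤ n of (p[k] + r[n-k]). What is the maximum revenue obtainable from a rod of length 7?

   n    0    1    2    3    4    5    6    7
r[n]    0    2    7   10   14   17   21   24

24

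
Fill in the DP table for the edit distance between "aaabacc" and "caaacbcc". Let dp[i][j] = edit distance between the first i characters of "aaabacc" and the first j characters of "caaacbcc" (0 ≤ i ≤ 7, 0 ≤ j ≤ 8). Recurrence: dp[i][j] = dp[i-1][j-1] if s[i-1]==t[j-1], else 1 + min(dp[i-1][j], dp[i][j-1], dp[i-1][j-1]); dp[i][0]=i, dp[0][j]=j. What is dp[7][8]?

   ''  c  a  a  a  c  b  c  c
''  0  1  2  3  4  5  6  7  8
 a  1  1  1  2  3  4  5  6  7
 a  2  2  1  1  2  3  4  5  6
 a  3  3  2  1  1  2  3  4  5
 b  4  4  3  2  2  2  2  3  4
 a  5  5  4  3  2  3  3  3  4
 c  6  5  5  4  3  2  3  3  3
 c  7  6  6  5  4  3  3  3  3

3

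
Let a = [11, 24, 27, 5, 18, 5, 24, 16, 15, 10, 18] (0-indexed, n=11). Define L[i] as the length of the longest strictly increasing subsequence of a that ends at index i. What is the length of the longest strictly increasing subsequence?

   i    0    1    2    3    4    5    6    7    8    9   10
a[i]   11   24   27    5   18    5   24   16   15   10   18
L[i]    1    2    3    1    2    1    3    2    2    2    3

3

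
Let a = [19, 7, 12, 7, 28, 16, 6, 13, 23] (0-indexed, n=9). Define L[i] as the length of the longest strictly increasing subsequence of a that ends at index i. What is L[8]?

   i    0    1    2    3    4    5    6    7    8
a[i]   19    7   12    7   28   16    6   13   23
L[i]    1    1    2    1    3    3    1    3    4

4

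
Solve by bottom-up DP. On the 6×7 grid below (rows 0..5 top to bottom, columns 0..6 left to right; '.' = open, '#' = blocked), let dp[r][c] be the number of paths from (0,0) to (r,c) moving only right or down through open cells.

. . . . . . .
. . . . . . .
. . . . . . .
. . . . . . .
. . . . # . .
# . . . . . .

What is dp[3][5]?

r\c   0   1   2   3   4   5   6
  0   1   1   1   1   1   1   1
  1   1   2   3   4   5   6   7
  2   1   3   6  10  15  21  28
  3   1   4  10  20  35  56  84
  4   1   5  15  35   0  56 140
  5   0   5  20  55  55 111 251

56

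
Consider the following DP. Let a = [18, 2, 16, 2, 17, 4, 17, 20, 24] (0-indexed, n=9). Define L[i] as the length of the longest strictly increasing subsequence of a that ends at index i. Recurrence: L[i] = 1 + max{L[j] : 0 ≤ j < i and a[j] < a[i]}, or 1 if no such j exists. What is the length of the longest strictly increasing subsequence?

5

   i    0    1    2    3    4    5    6    7    8
a[i]   18    2   16    2   17    4   17   20   24
L[i]    1    1    2    1    3    2    3    4    5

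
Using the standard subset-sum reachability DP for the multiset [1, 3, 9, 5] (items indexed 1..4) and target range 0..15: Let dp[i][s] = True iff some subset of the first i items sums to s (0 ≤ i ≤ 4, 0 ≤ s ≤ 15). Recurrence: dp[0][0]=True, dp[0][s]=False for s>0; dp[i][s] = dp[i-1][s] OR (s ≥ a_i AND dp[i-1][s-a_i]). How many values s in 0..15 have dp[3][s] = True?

8

i\s   0   1   2   3   4   5   6   7   8   9  10  11  12  13  14  15
  0   T   F   F   F   F   F   F   F   F   F   F   F   F   F   F   F
  1   T   T   F   F   F   F   F   F   F   F   F   F   F   F   F   F
  2   T   T   F   T   T   F   F   F   F   F   F   F   F   F   F   F
  3   T   T   F   T   T   F   F   F   F   T   T   F   T   T   F   F
  4   T   T   F   T   T   T   T   F   T   T   T   F   T   T   T   T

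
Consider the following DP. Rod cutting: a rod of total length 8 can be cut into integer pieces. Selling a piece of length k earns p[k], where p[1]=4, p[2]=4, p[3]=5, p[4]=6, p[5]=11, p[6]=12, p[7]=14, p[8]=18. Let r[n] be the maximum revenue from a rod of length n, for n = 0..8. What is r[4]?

   n    0    1    2    3    4    5    6    7    8
r[n]    0    4    8   12   16   20   24   28   32

16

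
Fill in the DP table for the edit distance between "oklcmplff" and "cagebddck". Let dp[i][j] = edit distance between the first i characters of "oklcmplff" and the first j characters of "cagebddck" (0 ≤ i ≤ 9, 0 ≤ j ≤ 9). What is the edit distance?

   ''  c  a  g  e  b  d  d  c  k
''  0  1  2  3  4  5  6  7  8  9
 o  1  1  2  3  4  5  6  7  8  9
 k  2  2  2  3  4  5  6  7  8  8
 l  3  3  3  3  4  5  6  7  8  9
 c  4  3  4  4  4  5  6  7  7  8
 m  5  4  4  5  5  5  6  7  8  8
 p  6  5  5  5  6  6  6  7  8  9
 l  7  6  6  6  6  7  7  7  8  9
 f  8  7  7  7  7  7  8  8  8  9
 f  9  8  8  8  8  8  8  9  9  9

9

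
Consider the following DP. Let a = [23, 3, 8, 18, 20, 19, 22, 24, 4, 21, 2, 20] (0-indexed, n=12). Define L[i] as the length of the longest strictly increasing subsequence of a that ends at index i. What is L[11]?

5

   i    0    1    2    3    4    5    6    7    8    9   10   11
a[i]   23    3    8   18   20   19   22   24    4   21    2   20
L[i]    1    1    2    3    4    4    5    6    2    5    1    5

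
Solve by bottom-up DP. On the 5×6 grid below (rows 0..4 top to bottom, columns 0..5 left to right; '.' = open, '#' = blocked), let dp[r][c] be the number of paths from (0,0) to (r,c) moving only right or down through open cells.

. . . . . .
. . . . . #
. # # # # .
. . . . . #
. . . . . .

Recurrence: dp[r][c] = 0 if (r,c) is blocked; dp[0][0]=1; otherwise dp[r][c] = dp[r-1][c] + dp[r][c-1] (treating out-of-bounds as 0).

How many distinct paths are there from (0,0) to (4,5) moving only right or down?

r\c   0   1   2   3   4   5
  0   1   1   1   1   1   1
  1   1   2   3   4   5   0
  2   1   0   0   0   0   0
  3   1   1   1   1   1   0
  4   1   2   3   4   5   5

5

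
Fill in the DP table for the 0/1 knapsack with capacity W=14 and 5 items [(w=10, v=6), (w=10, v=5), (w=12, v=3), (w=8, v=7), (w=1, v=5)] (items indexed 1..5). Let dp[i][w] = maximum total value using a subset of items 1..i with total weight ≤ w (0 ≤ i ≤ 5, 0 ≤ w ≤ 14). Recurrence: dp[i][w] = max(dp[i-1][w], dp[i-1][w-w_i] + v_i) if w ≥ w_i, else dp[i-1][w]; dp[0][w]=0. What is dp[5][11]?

i\w   0   1   2   3   4   5   6   7   8   9  10  11  12  13  14
  0   0   0   0   0   0   0   0   0   0   0   0   0   0   0   0
  1   0   0   0   0   0   0   0   0   0   0   6   6   6   6   6
  2   0   0   0   0   0   0   0   0   0   0   6   6   6   6   6
  3   0   0   0   0   0   0   0   0   0   0   6   6   6   6   6
  4   0   0   0   0   0   0   0   0   7   7   7   7   7   7   7
  5   0   5   5   5   5   5   5   5   7  12  12  12  12  12  12

12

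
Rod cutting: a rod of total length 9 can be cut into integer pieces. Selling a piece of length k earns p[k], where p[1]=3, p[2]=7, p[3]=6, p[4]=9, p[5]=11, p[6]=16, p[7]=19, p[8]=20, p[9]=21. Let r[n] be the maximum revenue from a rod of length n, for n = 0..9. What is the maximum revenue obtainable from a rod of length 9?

   n    0    1    2    3    4    5    6    7    8    9
r[n]    0    3    7   10   14   17   21   24   28   31

31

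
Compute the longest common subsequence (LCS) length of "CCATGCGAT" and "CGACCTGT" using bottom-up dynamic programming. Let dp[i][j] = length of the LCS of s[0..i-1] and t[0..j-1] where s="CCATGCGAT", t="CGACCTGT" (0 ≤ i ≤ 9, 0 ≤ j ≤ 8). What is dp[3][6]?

2

   ''  C  G  A  C  C  T  G  T
''  0  0  0  0  0  0  0  0  0
 C  0  1  1  1  1  1  1  1  1
 C  0  1  1  1  2  2  2  2  2
 A  0  1  1  2  2  2  2  2  2
 T  0  1  1  2  2  2  3  3  3
 G  0  1  2  2  2  2  3  4  4
 C  0  1  2  2  3  3  3  4  4
 G  0  1  2  2  3  3  3  4  4
 A  0  1  2  3  3  3  3  4  4
 T  0  1  2  3  3  3  4  4  5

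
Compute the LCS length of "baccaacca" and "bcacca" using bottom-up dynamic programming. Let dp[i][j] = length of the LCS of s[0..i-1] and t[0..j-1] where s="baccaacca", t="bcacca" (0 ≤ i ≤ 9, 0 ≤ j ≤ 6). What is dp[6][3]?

   ''  b  c  a  c  c  a
''  0  0  0  0  0  0  0
 b  0  1  1  1  1  1  1
 a  0  1  1  2  2  2  2
 c  0  1  2  2  3  3  3
 c  0  1  2  2  3  4  4
 a  0  1  2  3  3  4  5
 a  0  1  2  3  3  4  5
 c  0  1  2  3  4  4  5
 c  0  1  2  3  4  5  5
 a  0  1  2  3  4  5  6

3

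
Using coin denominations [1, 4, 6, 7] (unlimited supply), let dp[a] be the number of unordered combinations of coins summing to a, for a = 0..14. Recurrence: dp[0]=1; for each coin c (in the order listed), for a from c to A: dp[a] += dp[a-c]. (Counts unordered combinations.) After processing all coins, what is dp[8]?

after  coin     0     1     2     3     4     5     6     7     8     9    10    11    12    13    14
          1     1     1     1     1     1     1     1     1     1     1     1     1     1     1     1
          4     1     1     1     1     2     2     2     2     3     3     3     3     4     4     4
          6     1     1     1     1     2     2     3     3     4     4     5     5     7     7     8
          7     1     1     1     1     2     2     3     4     5     5     6     7     9    10    12

5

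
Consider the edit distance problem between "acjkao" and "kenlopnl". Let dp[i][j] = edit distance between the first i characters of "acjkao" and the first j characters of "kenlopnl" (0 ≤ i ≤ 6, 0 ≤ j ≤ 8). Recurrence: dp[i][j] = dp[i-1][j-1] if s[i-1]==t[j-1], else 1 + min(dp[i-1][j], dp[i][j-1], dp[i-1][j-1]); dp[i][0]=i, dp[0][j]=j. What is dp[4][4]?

   ''  k  e  n  l  o  p  n  l
''  0  1  2  3  4  5  6  7  8
 a  1  1  2  3  4  5  6  7  8
 c  2  2  2  3  4  5  6  7  8
 j  3  3  3  3  4  5  6  7  8
 k  4  3  4  4  4  5  6  7  8
 a  5  4  4  5  5  5  6  7  8
 o  6  5  5  5  6  5  6  7  8

4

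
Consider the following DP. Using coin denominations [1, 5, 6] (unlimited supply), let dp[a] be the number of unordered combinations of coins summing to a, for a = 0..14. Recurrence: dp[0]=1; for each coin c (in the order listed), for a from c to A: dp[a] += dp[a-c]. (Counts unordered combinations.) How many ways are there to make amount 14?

6

after  coin     0     1     2     3     4     5     6     7     8     9    10    11    12    13    14
          1     1     1     1     1     1     1     1     1     1     1     1     1     1     1     1
          5     1     1     1     1     1     2     2     2     2     2     3     3     3     3     3
          6     1     1     1     1     1     2     3     3     3     3     4     5     6     6     6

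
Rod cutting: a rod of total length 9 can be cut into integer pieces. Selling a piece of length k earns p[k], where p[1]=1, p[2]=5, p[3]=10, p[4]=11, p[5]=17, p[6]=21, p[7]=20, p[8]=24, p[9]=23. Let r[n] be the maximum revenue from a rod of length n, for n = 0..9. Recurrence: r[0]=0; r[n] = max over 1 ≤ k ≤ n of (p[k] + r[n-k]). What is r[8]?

27

   n    0    1    2    3    4    5    6    7    8    9
r[n]    0    1    5   10   11   17   21   22   27   31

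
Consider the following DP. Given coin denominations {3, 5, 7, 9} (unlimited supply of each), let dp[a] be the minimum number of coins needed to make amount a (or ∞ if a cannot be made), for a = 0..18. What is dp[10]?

 a  0  1  2  3  4  5  6  7  8  9 10 11 12 13 14 15 16 17 18
dp  0  -  -  1  -  1  2  1  2  1  2  3  2  3  2  3  2  3  2
(- denotes ∞ / unreachable)

2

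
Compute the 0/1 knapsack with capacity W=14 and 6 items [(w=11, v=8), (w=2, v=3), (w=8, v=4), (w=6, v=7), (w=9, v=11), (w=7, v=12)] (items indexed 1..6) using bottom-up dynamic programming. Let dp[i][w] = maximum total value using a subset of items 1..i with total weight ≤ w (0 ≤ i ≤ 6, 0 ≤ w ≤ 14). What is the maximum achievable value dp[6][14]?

19

i\w   0   1   2   3   4   5   6   7   8   9  10  11  12  13  14
  0   0   0   0   0   0   0   0   0   0   0   0   0   0   0   0
  1   0   0   0   0   0   0   0   0   0   0   0   8   8   8   8
  2   0   0   3   3   3   3   3   3   3   3   3   8   8  11  11
  3   0   0   3   3   3   3   3   3   4   4   7   8   8  11  11
  4   0   0   3   3   3   3   7   7  10  10  10  10  10  11  11
  5   0   0   3   3   3   3   7   7  10  11  11  14  14  14  14
  6   0   0   3   3   3   3   7  12  12  15  15  15  15  19  19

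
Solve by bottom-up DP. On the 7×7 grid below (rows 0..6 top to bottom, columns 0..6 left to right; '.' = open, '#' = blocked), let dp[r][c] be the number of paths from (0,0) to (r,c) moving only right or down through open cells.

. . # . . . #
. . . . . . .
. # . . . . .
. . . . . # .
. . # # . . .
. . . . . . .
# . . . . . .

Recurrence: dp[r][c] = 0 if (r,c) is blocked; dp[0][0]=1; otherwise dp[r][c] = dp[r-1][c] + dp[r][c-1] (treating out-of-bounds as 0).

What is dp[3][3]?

r\c   0   1   2   3   4   5   6
  0   1   1   0   0   0   0   0
  1   1   2   2   2   2   2   2
  2   1   0   2   4   6   8  10
  3   1   1   3   7  13   0  10
  4   1   2   0   0  13  13  23
  5   1   3   3   3  16  29  52
  6   0   3   6   9  25  54 106

7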